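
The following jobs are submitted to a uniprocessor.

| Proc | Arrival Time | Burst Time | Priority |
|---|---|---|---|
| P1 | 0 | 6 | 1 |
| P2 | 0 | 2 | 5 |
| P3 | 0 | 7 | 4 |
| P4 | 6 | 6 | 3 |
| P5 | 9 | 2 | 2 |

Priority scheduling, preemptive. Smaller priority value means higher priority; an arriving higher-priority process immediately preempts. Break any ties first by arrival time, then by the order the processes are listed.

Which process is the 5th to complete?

P2

Gantt: | P1 0-6 | P4 6-9 | P5 9-11 | P4 11-14 | P3 14-21 | P2 21-23 |
Completion: P1=6  P2=23  P3=21  P4=14  P5=11
Finish order: P1 → P5 → P4 → P3 → P2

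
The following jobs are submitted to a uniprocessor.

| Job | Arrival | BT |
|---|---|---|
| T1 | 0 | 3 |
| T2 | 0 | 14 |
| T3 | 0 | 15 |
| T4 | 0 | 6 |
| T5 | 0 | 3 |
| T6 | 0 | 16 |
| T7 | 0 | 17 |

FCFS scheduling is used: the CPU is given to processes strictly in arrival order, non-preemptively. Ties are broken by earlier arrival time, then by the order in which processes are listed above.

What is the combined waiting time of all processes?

Timeline: | T1 0-3 | T2 3-17 | T3 17-32 | T4 32-38 | T5 38-41 | T6 41-57 | T7 57-74 |
Completion: T1=3  T2=17  T3=32  T4=38  T5=41  T6=57  T7=74
Turnaround (C−A): T1=3  T2=17  T3=32  T4=38  T5=41  T6=57  T7=74
Waiting = turnaround − burst: T1=0, T2=3, T3=17, T4=32, T5=38, T6=41, T7=57
Total waiting = 0 + 3 + 17 + 32 + 38 + 41 + 57 = 188

188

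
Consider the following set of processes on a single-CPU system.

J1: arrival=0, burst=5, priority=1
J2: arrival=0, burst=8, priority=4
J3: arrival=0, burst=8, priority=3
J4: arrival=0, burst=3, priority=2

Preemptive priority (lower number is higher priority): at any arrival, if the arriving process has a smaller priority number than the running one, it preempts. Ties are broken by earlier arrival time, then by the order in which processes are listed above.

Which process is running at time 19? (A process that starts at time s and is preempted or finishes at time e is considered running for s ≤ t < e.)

Gantt: | J1 0-5 | J4 5-8 | J3 8-16 | J2 16-24 |
Completion: J1=5  J2=24  J3=16  J4=8
Turnaround (C−A): J1=5  J2=24  J3=16  J4=8

J2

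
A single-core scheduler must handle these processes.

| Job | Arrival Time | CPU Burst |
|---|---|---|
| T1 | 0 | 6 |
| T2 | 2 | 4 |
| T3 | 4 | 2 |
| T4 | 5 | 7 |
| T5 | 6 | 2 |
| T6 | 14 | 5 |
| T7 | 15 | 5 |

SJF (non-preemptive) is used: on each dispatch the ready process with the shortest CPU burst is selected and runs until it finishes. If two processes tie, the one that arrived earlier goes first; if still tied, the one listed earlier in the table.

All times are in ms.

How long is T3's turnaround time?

4

Schedule: | T1 0-6 | T3 6-8 | T5 8-10 | T2 10-14 | T6 14-19 | T7 19-24 | T4 24-31 |
Completion: T1=6  T2=14  T3=8  T4=31  T5=10  T6=19  T7=24
Turnaround (C−A): T1=6  T2=12  T3=4  T4=26  T5=4  T6=5  T7=9
Turnaround(T3) = completion − arrival = 8 − 4 = 4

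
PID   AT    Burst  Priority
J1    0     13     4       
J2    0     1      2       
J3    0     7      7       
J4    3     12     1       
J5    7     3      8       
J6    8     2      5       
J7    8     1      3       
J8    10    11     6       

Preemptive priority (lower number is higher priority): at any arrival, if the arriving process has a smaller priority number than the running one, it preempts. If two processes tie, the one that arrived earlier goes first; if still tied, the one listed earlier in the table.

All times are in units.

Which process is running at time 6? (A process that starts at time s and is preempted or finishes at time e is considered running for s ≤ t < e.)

J4

Gantt: | J2 0-1 | J1 1-3 | J4 3-15 | J7 15-16 | J1 16-27 | J6 27-29 | J8 29-40 | J3 40-47 | J5 47-50 |
Completion: J1=27  J2=1  J3=47  J4=15  J5=50  J6=29  J7=16  J8=40
Turnaround (C−A): J1=27  J2=1  J3=47  J4=12  J5=43  J6=21  J7=8  J8=30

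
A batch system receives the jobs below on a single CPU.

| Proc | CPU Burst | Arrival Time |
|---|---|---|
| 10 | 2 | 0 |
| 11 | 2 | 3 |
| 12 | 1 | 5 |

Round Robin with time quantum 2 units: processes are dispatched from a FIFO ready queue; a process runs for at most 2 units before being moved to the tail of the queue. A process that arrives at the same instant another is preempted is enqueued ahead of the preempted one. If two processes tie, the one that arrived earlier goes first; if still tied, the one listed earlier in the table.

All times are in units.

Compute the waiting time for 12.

0

Gantt: | 10 0-2 | idle 2-3 | 11 3-5 | 12 5-6 |
Completion: 10=2  11=5  12=6
Turnaround (C−A): 10=2  11=2  12=1
Waiting(12) = turnaround − burst = 1 − 1 = 0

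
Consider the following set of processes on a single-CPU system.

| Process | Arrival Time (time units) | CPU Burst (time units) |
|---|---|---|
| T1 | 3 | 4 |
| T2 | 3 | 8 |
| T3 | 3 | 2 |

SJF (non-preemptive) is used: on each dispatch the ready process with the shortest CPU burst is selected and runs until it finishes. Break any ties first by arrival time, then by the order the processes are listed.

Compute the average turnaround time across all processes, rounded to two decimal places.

7.33

Gantt: | idle 0-3 | T3 3-5 | T1 5-9 | T2 9-17 |
Completion: T1=9  T2=17  T3=5
Turnaround times: T1=6, T2=14, T3=2
Average turnaround = (6+14+2) / 3 = 22/3 = 7.33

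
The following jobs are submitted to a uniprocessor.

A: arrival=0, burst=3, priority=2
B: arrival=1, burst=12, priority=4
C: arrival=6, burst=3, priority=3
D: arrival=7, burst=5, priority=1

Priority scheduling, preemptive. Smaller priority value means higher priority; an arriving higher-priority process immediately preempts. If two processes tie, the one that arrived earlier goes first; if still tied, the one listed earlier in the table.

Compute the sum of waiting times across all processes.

15

Timeline: | A 0-3 | B 3-6 | C 6-7 | D 7-12 | C 12-14 | B 14-23 |
Completion: A=3  B=23  C=14  D=12
Turnaround (C−A): A=3  B=22  C=8  D=5
Waiting = turnaround − burst: A=0, B=10, C=5, D=0
Total waiting = 0 + 10 + 5 + 0 = 15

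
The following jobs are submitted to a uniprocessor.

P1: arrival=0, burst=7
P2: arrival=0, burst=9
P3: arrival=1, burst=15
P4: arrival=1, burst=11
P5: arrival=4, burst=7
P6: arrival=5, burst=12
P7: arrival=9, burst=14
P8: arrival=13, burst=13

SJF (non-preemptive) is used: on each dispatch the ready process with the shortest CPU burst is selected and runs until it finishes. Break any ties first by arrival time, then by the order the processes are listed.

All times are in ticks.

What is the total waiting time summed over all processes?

Timeline: | P1 0-7 | P5 7-14 | P2 14-23 | P4 23-34 | P6 34-46 | P8 46-59 | P7 59-73 | P3 73-88 |
Completion: P1=7  P2=23  P3=88  P4=34  P5=14  P6=46  P7=73  P8=59
Turnaround (C−A): P1=7  P2=23  P3=87  P4=33  P5=10  P6=41  P7=64  P8=46
Waiting = turnaround − burst: P1=0, P2=14, P3=72, P4=22, P5=3, P6=29, P7=50, P8=33
Total waiting = 0 + 14 + 72 + 22 + 3 + 29 + 50 + 33 = 223

223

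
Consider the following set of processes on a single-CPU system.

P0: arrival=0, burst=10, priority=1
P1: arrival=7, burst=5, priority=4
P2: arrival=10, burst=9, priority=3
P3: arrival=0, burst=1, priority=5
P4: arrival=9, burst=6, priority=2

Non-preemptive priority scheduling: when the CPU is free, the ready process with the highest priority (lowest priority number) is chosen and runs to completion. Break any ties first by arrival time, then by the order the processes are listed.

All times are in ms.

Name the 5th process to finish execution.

Schedule: | P0 0-10 | P4 10-16 | P2 16-25 | P1 25-30 | P3 30-31 |
Completion: P0=10  P1=30  P2=25  P3=31  P4=16
Turnaround (C−A): P0=10  P1=23  P2=15  P3=31  P4=7
Finish order: P0 → P4 → P2 → P1 → P3

P3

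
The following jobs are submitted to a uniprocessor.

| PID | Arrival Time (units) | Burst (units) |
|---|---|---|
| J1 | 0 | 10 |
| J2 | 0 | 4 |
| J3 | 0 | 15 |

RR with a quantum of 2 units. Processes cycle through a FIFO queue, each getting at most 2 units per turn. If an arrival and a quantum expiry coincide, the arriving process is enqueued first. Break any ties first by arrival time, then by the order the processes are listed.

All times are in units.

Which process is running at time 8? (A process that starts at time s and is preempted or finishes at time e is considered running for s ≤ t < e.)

Schedule: | J1 0-2 | J2 2-4 | J3 4-6 | J1 6-8 | J2 8-10 | J3 10-12 | J1 12-14 | J3 14-16 | J1 16-18 | J3 18-20 | J1 20-22 | J3 22-29 |
Completion: J1=22  J2=10  J3=29
Turnaround (C−A): J1=22  J2=10  J3=29

J2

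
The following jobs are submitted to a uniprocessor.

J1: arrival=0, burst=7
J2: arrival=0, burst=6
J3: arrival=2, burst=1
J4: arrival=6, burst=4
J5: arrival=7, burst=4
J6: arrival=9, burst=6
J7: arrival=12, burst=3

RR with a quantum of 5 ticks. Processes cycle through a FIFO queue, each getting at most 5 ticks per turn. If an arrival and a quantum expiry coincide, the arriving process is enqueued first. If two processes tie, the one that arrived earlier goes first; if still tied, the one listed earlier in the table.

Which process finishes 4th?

J5

Schedule: | J1 0-5 | J2 5-10 | J3 10-11 | J1 11-13 | J4 13-17 | J5 17-21 | J6 21-26 | J2 26-27 | J7 27-30 | J6 30-31 |
Completion: J1=13  J2=27  J3=11  J4=17  J5=21  J6=31  J7=30
Finish order: J3 → J1 → J4 → J5 → J2 → J7 → J6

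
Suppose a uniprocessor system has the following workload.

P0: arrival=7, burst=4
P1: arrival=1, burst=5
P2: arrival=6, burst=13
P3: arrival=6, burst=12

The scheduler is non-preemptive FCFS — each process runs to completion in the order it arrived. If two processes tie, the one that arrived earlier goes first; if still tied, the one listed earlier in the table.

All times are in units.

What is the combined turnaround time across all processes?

Gantt: | idle 0-1 | P1 1-6 | P2 6-19 | P3 19-31 | P0 31-35 |
Completion: P0=35  P1=6  P2=19  P3=31
Turnaround (C−A): P0=28  P1=5  P2=13  P3=25
Turnaround = completion − arrival: P0=28, P1=5, P2=13, P3=25
Total turnaround = 28 + 5 + 13 + 25 = 71

71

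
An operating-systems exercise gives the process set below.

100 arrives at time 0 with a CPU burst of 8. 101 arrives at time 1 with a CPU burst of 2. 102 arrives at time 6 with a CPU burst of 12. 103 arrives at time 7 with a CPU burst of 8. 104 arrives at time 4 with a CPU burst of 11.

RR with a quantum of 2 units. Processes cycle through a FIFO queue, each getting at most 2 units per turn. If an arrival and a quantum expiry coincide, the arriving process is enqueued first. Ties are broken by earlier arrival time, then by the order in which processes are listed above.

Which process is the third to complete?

Gantt: | 100 0-2 | 101 2-4 | 100 4-6 | 104 6-8 | 102 8-10 | 100 10-12 | 103 12-14 | 104 14-16 | 102 16-18 | 100 18-20 | 103 20-22 | 104 22-24 | 102 24-26 | 103 26-28 | 104 28-30 | 102 30-32 | 103 32-34 | 104 34-36 | 102 36-38 | 104 38-39 | 102 39-41 |
Completion: 100=20  101=4  102=41  103=34  104=39
Turnaround (C−A): 100=20  101=3  102=35  103=27  104=35
Finish order: 101 → 100 → 103 → 104 → 102

103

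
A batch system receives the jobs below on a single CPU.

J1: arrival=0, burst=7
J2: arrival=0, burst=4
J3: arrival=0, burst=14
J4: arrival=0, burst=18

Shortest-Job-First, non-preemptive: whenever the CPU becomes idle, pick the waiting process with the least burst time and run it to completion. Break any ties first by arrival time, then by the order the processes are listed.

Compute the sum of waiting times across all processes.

40

Schedule: | J2 0-4 | J1 4-11 | J3 11-25 | J4 25-43 |
Completion: J1=11  J2=4  J3=25  J4=43
Turnaround (C−A): J1=11  J2=4  J3=25  J4=43
Waiting = turnaround − burst: J1=4, J2=0, J3=11, J4=25
Total waiting = 4 + 0 + 11 + 25 = 40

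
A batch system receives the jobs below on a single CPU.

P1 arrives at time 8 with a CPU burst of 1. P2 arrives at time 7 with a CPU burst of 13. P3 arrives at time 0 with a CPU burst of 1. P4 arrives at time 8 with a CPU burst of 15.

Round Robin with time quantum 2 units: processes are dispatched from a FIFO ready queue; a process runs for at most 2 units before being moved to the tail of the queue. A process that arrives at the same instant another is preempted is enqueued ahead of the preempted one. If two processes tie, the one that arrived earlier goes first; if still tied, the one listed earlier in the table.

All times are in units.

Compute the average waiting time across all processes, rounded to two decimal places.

Timeline: | P3 0-1 | idle 1-7 | P2 7-9 | P1 9-10 | P4 10-12 | P2 12-14 | P4 14-16 | P2 16-18 | P4 18-20 | P2 20-22 | P4 22-24 | P2 24-26 | P4 26-28 | P2 28-30 | P4 30-32 | P2 32-33 | P4 33-36 |
Completion: P1=10  P2=33  P3=1  P4=36
Waiting times: P1=1, P2=13, P3=0, P4=13
Average waiting = (1+13+0+13) / 4 = 27/4 = 6.75

6.75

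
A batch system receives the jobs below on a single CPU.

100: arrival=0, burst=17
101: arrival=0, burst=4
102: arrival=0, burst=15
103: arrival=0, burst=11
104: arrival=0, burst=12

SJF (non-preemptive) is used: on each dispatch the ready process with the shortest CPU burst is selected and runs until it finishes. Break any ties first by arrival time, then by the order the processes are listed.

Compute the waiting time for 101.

Schedule: | 101 0-4 | 103 4-15 | 104 15-27 | 102 27-42 | 100 42-59 |
Completion: 100=59  101=4  102=42  103=15  104=27
Waiting(101) = turnaround − burst = 4 − 4 = 0

0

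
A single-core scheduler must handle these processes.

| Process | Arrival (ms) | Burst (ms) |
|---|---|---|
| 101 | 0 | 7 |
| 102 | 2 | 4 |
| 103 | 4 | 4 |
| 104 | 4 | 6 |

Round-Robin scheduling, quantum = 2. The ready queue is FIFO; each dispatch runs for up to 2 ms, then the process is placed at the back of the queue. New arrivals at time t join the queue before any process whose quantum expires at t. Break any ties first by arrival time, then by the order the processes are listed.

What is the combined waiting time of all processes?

Schedule: | 101 0-2 | 102 2-4 | 101 4-6 | 103 6-8 | 104 8-10 | 102 10-12 | 101 12-14 | 103 14-16 | 104 16-18 | 101 18-19 | 104 19-21 |
Completion: 101=19  102=12  103=16  104=21
Turnaround (C−A): 101=19  102=10  103=12  104=17
Waiting = turnaround − burst: 101=12, 102=6, 103=8, 104=11
Total waiting = 12 + 6 + 8 + 11 = 37

37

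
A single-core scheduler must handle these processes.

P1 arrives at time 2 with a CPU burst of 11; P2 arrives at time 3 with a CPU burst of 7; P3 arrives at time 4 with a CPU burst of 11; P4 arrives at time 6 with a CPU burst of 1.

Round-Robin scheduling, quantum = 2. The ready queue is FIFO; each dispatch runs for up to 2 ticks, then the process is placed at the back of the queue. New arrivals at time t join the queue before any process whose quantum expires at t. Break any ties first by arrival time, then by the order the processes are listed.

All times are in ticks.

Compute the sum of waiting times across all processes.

53

Timeline: | idle 0-2 | P1 2-4 | P2 4-6 | P3 6-8 | P1 8-10 | P4 10-11 | P2 11-13 | P3 13-15 | P1 15-17 | P2 17-19 | P3 19-21 | P1 21-23 | P2 23-24 | P3 24-26 | P1 26-28 | P3 28-30 | P1 30-31 | P3 31-32 |
Completion: P1=31  P2=24  P3=32  P4=11
Turnaround (C−A): P1=29  P2=21  P3=28  P4=5
Waiting = turnaround − burst: P1=18, P2=14, P3=17, P4=4
Total waiting = 18 + 14 + 17 + 4 = 53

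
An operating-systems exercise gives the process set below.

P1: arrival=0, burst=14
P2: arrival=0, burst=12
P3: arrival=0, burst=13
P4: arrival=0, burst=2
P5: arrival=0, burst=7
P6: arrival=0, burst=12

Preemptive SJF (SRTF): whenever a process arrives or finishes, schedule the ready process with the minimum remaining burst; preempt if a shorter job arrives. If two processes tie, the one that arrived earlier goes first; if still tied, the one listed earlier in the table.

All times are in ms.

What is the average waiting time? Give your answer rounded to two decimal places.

Gantt: | P4 0-2 | P5 2-9 | P2 9-21 | P6 21-33 | P3 33-46 | P1 46-60 |
Completion: P1=60  P2=21  P3=46  P4=2  P5=9  P6=33
Waiting times: P1=46, P2=9, P3=33, P4=0, P5=2, P6=21
Average waiting = (46+9+33+0+2+21) / 6 = 111/6 = 18.50

18.50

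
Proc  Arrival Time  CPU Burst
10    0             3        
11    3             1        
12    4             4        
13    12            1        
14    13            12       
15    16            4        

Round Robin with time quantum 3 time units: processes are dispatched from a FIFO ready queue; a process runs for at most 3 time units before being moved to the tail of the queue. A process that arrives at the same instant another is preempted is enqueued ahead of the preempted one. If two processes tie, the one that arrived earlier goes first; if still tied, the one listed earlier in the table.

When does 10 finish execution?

3

Timeline: | 10 0-3 | 11 3-4 | 12 4-8 | idle 8-12 | 13 12-13 | 14 13-16 | 15 16-19 | 14 19-22 | 15 22-23 | 14 23-29 |
Completion: 10=3  11=4  12=8  13=13  14=29  15=23
Turnaround (C−A): 10=3  11=1  12=4  13=1  14=16  15=7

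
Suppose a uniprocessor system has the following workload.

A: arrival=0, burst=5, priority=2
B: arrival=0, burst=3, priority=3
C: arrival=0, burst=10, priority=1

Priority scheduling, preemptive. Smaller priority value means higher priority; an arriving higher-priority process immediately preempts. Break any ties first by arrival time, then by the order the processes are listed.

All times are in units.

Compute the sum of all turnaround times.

43

Schedule: | C 0-10 | A 10-15 | B 15-18 |
Completion: A=15  B=18  C=10
Turnaround (C−A): A=15  B=18  C=10
Turnaround = completion − arrival: A=15, B=18, C=10
Total turnaround = 15 + 18 + 10 = 43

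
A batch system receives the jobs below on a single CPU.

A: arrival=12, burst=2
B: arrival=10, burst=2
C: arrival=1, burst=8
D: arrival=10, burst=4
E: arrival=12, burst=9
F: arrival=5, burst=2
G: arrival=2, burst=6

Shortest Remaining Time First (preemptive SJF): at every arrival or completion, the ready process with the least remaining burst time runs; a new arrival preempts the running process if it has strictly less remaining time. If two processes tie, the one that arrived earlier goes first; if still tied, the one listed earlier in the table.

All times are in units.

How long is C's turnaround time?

24

Schedule: | idle 0-1 | C 1-2 | G 2-5 | F 5-7 | G 7-10 | B 10-12 | A 12-14 | D 14-18 | C 18-25 | E 25-34 |
Completion: A=14  B=12  C=25  D=18  E=34  F=7  G=10
Turnaround (C−A): A=2  B=2  C=24  D=8  E=22  F=2  G=8
Turnaround(C) = completion − arrival = 25 − 1 = 24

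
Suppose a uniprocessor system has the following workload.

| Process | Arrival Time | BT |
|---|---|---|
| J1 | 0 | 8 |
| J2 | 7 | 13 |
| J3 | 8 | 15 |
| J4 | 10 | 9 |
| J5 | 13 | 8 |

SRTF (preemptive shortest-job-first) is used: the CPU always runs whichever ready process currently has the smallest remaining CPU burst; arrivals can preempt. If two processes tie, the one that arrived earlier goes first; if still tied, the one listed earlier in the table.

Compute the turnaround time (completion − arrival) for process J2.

Gantt: | J1 0-8 | J2 8-10 | J4 10-19 | J5 19-27 | J2 27-38 | J3 38-53 |
Completion: J1=8  J2=38  J3=53  J4=19  J5=27
Turnaround(J2) = completion − arrival = 38 − 7 = 31

31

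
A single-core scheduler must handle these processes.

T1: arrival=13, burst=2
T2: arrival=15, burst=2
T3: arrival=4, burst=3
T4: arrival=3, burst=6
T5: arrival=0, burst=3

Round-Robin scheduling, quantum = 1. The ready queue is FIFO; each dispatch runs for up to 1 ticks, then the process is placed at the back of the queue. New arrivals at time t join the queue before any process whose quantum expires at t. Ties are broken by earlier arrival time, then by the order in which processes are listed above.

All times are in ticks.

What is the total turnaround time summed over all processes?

Timeline: | T5 0-3 | T4 3-4 | T3 4-5 | T4 5-6 | T3 6-7 | T4 7-8 | T3 8-9 | T4 9-12 | idle 12-13 | T1 13-15 | T2 15-17 |
Completion: T1=15  T2=17  T3=9  T4=12  T5=3
Turnaround = completion − arrival: T1=2, T2=2, T3=5, T4=9, T5=3
Total turnaround = 2 + 2 + 5 + 9 + 3 = 21

21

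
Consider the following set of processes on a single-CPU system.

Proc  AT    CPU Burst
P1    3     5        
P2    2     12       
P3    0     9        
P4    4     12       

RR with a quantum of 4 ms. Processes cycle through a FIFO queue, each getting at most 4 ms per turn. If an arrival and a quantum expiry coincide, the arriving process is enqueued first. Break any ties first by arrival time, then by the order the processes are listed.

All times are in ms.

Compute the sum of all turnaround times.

118

Gantt: | P3 0-4 | P2 4-8 | P1 8-12 | P4 12-16 | P3 16-20 | P2 20-24 | P1 24-25 | P4 25-29 | P3 29-30 | P2 30-34 | P4 34-38 |
Completion: P1=25  P2=34  P3=30  P4=38
Turnaround = completion − arrival: P1=22, P2=32, P3=30, P4=34
Total turnaround = 22 + 32 + 30 + 34 = 118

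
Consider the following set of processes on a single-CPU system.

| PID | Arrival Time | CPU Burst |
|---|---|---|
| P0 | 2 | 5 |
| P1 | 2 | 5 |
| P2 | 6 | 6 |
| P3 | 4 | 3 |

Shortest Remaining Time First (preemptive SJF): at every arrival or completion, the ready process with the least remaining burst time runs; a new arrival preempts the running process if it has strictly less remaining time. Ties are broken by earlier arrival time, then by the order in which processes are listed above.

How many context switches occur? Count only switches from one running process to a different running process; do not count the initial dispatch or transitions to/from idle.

Gantt: | idle 0-2 | P0 2-7 | P3 7-10 | P1 10-15 | P2 15-21 |
Completion: P0=7  P1=15  P2=21  P3=10
Turnaround (C−A): P0=5  P1=13  P2=15  P3=6

3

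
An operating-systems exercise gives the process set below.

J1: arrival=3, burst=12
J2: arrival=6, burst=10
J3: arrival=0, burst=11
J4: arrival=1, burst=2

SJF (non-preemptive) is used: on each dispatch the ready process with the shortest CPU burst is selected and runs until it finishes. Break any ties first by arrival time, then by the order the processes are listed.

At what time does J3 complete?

11

Schedule: | J3 0-11 | J4 11-13 | J2 13-23 | J1 23-35 |
Completion: J1=35  J2=23  J3=11  J4=13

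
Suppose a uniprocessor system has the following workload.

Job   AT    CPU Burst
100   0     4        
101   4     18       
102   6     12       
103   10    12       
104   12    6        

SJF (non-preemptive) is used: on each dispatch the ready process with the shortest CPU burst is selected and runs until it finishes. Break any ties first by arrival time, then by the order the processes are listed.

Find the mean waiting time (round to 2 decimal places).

Timeline: | 100 0-4 | 101 4-22 | 104 22-28 | 102 28-40 | 103 40-52 |
Completion: 100=4  101=22  102=40  103=52  104=28
Turnaround (C−A): 100=4  101=18  102=34  103=42  104=16
Waiting times: 100=0, 101=0, 102=22, 103=30, 104=10
Average waiting = (0+0+22+30+10) / 5 = 62/5 = 12.40

12.40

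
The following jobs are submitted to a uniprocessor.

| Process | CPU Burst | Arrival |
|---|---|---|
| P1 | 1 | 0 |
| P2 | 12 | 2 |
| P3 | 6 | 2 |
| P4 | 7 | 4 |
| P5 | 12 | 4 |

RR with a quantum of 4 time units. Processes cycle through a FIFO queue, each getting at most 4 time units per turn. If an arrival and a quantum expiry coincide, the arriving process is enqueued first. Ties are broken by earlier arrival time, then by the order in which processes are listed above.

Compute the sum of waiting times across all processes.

Gantt: | P1 0-1 | idle 1-2 | P2 2-6 | P3 6-10 | P4 10-14 | P5 14-18 | P2 18-22 | P3 22-24 | P4 24-27 | P5 27-31 | P2 31-35 | P5 35-39 |
Completion: P1=1  P2=35  P3=24  P4=27  P5=39
Turnaround (C−A): P1=1  P2=33  P3=22  P4=23  P5=35
Waiting = turnaround − burst: P1=0, P2=21, P3=16, P4=16, P5=23
Total waiting = 0 + 21 + 16 + 16 + 23 = 76

76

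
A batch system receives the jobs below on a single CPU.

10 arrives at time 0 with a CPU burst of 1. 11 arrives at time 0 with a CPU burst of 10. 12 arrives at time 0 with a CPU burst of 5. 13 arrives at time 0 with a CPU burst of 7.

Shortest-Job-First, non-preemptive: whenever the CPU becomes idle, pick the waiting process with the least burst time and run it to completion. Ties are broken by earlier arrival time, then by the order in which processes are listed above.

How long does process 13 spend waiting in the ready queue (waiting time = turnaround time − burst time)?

Schedule: | 10 0-1 | 12 1-6 | 13 6-13 | 11 13-23 |
Completion: 10=1  11=23  12=6  13=13
Waiting(13) = turnaround − burst = 13 − 7 = 6

6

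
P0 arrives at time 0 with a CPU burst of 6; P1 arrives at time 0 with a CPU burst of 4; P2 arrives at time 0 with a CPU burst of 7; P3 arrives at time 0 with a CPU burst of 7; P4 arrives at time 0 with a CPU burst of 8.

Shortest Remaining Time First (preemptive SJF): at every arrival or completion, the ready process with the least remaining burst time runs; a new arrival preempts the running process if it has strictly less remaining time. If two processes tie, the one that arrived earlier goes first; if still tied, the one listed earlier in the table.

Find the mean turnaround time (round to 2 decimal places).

17.40

Gantt: | P1 0-4 | P0 4-10 | P2 10-17 | P3 17-24 | P4 24-32 |
Completion: P0=10  P1=4  P2=17  P3=24  P4=32
Turnaround (C−A): P0=10  P1=4  P2=17  P3=24  P4=32
Turnaround times: P0=10, P1=4, P2=17, P3=24, P4=32
Average turnaround = (10+4+17+24+32) / 5 = 87/5 = 17.40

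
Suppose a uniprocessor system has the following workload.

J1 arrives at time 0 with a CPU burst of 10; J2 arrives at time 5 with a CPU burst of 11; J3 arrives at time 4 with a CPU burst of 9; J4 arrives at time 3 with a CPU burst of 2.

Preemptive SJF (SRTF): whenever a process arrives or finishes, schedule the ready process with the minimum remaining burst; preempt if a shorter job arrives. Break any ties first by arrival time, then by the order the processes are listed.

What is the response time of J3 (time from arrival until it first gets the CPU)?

Gantt: | J1 0-3 | J4 3-5 | J1 5-12 | J3 12-21 | J2 21-32 |
Completion: J1=12  J2=32  J3=21  J4=5
Turnaround (C−A): J1=12  J2=27  J3=17  J4=2
Response(J3) = first start − arrival = 12 − 4 = 8

8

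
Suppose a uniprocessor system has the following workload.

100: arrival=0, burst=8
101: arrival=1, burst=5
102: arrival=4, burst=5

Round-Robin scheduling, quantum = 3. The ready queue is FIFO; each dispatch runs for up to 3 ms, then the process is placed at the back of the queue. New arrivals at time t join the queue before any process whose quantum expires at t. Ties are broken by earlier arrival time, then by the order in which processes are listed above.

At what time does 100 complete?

Gantt: | 100 0-3 | 101 3-6 | 100 6-9 | 102 9-12 | 101 12-14 | 100 14-16 | 102 16-18 |
Completion: 100=16  101=14  102=18

16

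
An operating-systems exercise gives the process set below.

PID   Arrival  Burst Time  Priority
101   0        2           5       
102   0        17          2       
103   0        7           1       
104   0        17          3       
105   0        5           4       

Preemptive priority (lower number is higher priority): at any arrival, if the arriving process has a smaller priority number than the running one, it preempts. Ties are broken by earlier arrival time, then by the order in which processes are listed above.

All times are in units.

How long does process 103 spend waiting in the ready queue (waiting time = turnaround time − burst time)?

Timeline: | 103 0-7 | 102 7-24 | 104 24-41 | 105 41-46 | 101 46-48 |
Completion: 101=48  102=24  103=7  104=41  105=46
Turnaround (C−A): 101=48  102=24  103=7  104=41  105=46
Waiting(103) = turnaround − burst = 7 − 7 = 0

0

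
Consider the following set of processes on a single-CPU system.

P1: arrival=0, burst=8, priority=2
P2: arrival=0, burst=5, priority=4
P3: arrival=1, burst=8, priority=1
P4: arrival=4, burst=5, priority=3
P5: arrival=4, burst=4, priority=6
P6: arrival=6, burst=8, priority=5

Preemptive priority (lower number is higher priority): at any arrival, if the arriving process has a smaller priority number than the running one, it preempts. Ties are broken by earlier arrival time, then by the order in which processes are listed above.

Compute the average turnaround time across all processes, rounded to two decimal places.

21.50

Schedule: | P1 0-1 | P3 1-9 | P1 9-16 | P4 16-21 | P2 21-26 | P6 26-34 | P5 34-38 |
Completion: P1=16  P2=26  P3=9  P4=21  P5=38  P6=34
Turnaround times: P1=16, P2=26, P3=8, P4=17, P5=34, P6=28
Average turnaround = (16+26+8+17+34+28) / 6 = 129/6 = 21.50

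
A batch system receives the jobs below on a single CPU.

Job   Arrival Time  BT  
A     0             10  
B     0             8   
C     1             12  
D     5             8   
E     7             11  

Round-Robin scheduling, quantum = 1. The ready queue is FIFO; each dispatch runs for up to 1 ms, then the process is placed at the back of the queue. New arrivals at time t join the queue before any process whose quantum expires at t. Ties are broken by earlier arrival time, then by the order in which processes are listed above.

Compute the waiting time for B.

26

Timeline: | A 0-1 | B 1-2 | C 2-3 | A 3-4 | B 4-5 | C 5-6 | A 6-7 | D 7-8 | B 8-9 | C 9-10 | E 10-11 | A 11-12 | D 12-13 | B 13-14 | C 14-15 | E 15-16 | A 16-17 | D 17-18 | B 18-19 | C 19-20 | E 20-21 | A 21-22 | D 22-23 | B 23-24 | C 24-25 | E 25-26 | A 26-27 | D 27-28 | B 28-29 | C 29-30 | E 30-31 | A 31-32 | D 32-33 | B 33-34 | C 34-35 | E 35-36 | A 36-37 | D 37-38 | C 38-39 | E 39-40 | A 40-41 | D 41-42 | C 42-43 | E 43-44 | C 44-45 | E 45-46 | C 46-47 | E 47-49 |
Completion: A=41  B=34  C=47  D=42  E=49
Turnaround (C−A): A=41  B=34  C=46  D=37  E=42
Waiting(B) = turnaround − burst = 34 − 8 = 26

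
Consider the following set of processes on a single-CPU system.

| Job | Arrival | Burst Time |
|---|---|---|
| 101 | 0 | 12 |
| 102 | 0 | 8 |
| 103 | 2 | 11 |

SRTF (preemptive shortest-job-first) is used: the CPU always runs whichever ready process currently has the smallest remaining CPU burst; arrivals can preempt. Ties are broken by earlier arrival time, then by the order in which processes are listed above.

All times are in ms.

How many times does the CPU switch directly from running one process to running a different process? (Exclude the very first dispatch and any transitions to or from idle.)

Timeline: | 102 0-8 | 103 8-19 | 101 19-31 |
Completion: 101=31  102=8  103=19

2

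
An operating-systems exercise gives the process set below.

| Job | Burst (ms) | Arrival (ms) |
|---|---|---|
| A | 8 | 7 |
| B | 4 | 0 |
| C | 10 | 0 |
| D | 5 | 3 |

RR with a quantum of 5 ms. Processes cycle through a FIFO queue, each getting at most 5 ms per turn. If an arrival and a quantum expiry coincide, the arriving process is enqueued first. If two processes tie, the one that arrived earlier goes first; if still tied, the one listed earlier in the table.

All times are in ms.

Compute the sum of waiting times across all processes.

32

Timeline: | B 0-4 | C 4-9 | D 9-14 | A 14-19 | C 19-24 | A 24-27 |
Completion: A=27  B=4  C=24  D=14
Waiting = turnaround − burst: A=12, B=0, C=14, D=6
Total waiting = 12 + 0 + 14 + 6 = 32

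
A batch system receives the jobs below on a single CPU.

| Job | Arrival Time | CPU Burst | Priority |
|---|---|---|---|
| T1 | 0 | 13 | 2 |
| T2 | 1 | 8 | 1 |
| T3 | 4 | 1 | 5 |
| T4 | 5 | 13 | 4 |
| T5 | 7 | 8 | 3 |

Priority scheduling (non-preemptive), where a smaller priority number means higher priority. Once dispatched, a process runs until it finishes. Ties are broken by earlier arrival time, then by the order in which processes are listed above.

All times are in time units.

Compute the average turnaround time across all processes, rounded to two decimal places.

26.20

Schedule: | T1 0-13 | T2 13-21 | T5 21-29 | T4 29-42 | T3 42-43 |
Completion: T1=13  T2=21  T3=43  T4=42  T5=29
Turnaround times: T1=13, T2=20, T3=39, T4=37, T5=22
Average turnaround = (13+20+39+37+22) / 5 = 131/5 = 26.20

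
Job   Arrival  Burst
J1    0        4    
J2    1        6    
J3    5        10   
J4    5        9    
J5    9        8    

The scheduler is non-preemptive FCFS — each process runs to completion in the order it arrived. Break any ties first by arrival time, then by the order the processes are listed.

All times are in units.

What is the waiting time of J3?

5

Timeline: | J1 0-4 | J2 4-10 | J3 10-20 | J4 20-29 | J5 29-37 |
Completion: J1=4  J2=10  J3=20  J4=29  J5=37
Waiting(J3) = turnaround − burst = 15 − 10 = 5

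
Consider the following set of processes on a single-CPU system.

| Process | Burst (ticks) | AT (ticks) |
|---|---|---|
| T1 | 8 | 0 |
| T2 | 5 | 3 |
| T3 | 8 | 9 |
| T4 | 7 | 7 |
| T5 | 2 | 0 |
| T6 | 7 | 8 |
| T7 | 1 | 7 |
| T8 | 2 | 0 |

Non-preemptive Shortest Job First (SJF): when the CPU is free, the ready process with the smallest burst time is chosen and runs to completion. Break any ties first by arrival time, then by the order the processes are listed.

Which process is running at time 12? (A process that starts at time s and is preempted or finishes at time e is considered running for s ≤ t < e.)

Schedule: | T5 0-2 | T8 2-4 | T2 4-9 | T7 9-10 | T4 10-17 | T6 17-24 | T1 24-32 | T3 32-40 |
Completion: T1=32  T2=9  T3=40  T4=17  T5=2  T6=24  T7=10  T8=4
Turnaround (C−A): T1=32  T2=6  T3=31  T4=10  T5=2  T6=16  T7=3  T8=4

T4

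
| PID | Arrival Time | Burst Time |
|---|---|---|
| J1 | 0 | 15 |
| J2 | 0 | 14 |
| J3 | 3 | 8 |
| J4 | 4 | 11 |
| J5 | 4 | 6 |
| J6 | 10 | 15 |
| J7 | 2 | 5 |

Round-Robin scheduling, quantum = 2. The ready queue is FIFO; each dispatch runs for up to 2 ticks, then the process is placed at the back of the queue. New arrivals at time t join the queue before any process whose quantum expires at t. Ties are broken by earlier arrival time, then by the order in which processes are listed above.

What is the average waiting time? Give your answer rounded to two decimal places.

43.00

Schedule: | J1 0-2 | J2 2-4 | J7 4-6 | J1 6-8 | J3 8-10 | J4 10-12 | J5 12-14 | J2 14-16 | J7 16-18 | J1 18-20 | J6 20-22 | J3 22-24 | J4 24-26 | J5 26-28 | J2 28-30 | J7 30-31 | J1 31-33 | J6 33-35 | J3 35-37 | J4 37-39 | J5 39-41 | J2 41-43 | J1 43-45 | J6 45-47 | J3 47-49 | J4 49-51 | J2 51-53 | J1 53-55 | J6 55-57 | J4 57-59 | J2 59-61 | J1 61-63 | J6 63-65 | J4 65-66 | J2 66-68 | J1 68-69 | J6 69-74 |
Completion: J1=69  J2=68  J3=49  J4=66  J5=41  J6=74  J7=31
Waiting times: J1=54, J2=54, J3=38, J4=51, J5=31, J6=49, J7=24
Average waiting = (54+54+38+51+31+49+24) / 7 = 301/7 = 43.00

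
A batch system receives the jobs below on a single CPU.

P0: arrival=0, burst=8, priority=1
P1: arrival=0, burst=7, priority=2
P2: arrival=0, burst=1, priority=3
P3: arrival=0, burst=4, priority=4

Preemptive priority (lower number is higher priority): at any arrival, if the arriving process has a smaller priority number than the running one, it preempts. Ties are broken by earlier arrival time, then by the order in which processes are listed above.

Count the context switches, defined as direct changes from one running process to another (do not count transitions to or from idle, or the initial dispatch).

3

Gantt: | P0 0-8 | P1 8-15 | P2 15-16 | P3 16-20 |
Completion: P0=8  P1=15  P2=16  P3=20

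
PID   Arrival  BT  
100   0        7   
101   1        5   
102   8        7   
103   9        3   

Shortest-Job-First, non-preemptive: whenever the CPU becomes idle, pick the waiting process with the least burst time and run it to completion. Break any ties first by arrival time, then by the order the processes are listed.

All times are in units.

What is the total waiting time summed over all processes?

Timeline: | 100 0-7 | 101 7-12 | 103 12-15 | 102 15-22 |
Completion: 100=7  101=12  102=22  103=15
Turnaround (C−A): 100=7  101=11  102=14  103=6
Waiting = turnaround − burst: 100=0, 101=6, 102=7, 103=3
Total waiting = 0 + 6 + 7 + 3 = 16

16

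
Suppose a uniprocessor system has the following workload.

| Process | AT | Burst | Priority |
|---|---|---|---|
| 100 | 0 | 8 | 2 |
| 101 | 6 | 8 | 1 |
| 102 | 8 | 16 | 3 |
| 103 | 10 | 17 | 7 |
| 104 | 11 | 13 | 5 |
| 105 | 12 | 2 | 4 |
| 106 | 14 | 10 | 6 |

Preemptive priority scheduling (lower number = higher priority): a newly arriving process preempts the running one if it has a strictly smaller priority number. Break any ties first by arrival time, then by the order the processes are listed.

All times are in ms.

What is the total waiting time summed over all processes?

Timeline: | 100 0-6 | 101 6-14 | 100 14-16 | 102 16-32 | 105 32-34 | 104 34-47 | 106 47-57 | 103 57-74 |
Completion: 100=16  101=14  102=32  103=74  104=47  105=34  106=57
Turnaround (C−A): 100=16  101=8  102=24  103=64  104=36  105=22  106=43
Waiting = turnaround − burst: 100=8, 101=0, 102=8, 103=47, 104=23, 105=20, 106=33
Total waiting = 8 + 0 + 8 + 47 + 23 + 20 + 33 = 139

139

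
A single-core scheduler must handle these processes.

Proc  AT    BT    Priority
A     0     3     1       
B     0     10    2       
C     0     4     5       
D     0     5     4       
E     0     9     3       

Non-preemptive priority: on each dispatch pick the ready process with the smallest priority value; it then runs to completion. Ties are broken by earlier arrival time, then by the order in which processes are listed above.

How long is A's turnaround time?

Schedule: | A 0-3 | B 3-13 | E 13-22 | D 22-27 | C 27-31 |
Completion: A=3  B=13  C=31  D=27  E=22
Turnaround(A) = completion − arrival = 3 − 0 = 3

3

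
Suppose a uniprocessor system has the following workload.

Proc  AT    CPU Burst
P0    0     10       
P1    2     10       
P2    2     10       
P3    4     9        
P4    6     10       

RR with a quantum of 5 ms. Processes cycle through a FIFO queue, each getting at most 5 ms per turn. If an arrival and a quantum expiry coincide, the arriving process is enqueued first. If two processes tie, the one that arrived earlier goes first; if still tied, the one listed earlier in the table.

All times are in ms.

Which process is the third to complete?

Schedule: | P0 0-5 | P1 5-10 | P2 10-15 | P3 15-20 | P0 20-25 | P4 25-30 | P1 30-35 | P2 35-40 | P3 40-44 | P4 44-49 |
Completion: P0=25  P1=35  P2=40  P3=44  P4=49
Turnaround (C−A): P0=25  P1=33  P2=38  P3=40  P4=43
Finish order: P0 → P1 → P2 → P3 → P4

P2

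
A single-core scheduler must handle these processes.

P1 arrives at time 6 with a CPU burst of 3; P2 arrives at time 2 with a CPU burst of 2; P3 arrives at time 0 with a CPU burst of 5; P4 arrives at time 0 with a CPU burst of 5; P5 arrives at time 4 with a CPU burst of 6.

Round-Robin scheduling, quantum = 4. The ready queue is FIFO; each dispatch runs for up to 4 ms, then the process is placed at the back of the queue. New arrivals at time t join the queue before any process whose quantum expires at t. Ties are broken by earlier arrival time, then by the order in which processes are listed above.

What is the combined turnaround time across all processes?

Timeline: | P3 0-4 | P4 4-8 | P2 8-10 | P5 10-14 | P3 14-15 | P1 15-18 | P4 18-19 | P5 19-21 |
Completion: P1=18  P2=10  P3=15  P4=19  P5=21
Turnaround = completion − arrival: P1=12, P2=8, P3=15, P4=19, P5=17
Total turnaround = 12 + 8 + 15 + 19 + 17 = 71

71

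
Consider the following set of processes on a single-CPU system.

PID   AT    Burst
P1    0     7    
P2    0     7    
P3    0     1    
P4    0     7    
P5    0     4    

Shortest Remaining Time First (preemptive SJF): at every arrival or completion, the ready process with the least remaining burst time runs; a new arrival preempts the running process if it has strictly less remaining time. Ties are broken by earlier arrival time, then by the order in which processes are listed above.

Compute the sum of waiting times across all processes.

Schedule: | P3 0-1 | P5 1-5 | P1 5-12 | P2 12-19 | P4 19-26 |
Completion: P1=12  P2=19  P3=1  P4=26  P5=5
Turnaround (C−A): P1=12  P2=19  P3=1  P4=26  P5=5
Waiting = turnaround − burst: P1=5, P2=12, P3=0, P4=19, P5=1
Total waiting = 5 + 12 + 0 + 19 + 1 = 37

37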